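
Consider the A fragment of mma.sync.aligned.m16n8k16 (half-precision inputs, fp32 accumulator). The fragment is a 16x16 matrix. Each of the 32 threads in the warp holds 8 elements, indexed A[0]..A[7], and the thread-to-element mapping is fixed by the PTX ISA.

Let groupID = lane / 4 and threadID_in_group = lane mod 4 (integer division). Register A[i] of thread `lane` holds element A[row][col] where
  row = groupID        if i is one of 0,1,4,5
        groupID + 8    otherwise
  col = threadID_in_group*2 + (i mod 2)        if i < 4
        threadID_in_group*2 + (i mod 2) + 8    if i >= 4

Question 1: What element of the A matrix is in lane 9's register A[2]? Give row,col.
9: g=2,t=1
[2] (2+8,1*2+0+0) = (10,2)

10,2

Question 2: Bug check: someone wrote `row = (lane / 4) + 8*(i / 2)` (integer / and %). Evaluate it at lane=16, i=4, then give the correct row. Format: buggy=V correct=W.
`(lane / 4) + 8*(i / 2)`[16,4]→20
lane 16→16/4=4, 16 mod 4=0
i=4  r:4+0→4  c:2·0+0+8→8
row: 20 vs 4

buggy=20 correct=4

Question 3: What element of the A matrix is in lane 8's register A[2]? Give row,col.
10,0

L=8⇒gr=8>>2=2, th=8&3=0
[2]⇒row 2+8=10  col 0·2+0+0=0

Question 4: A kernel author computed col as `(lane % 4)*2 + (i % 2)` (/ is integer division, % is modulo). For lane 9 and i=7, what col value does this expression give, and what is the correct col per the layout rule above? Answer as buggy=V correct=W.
`(lane % 4)*2 + (i % 2)`[9,7]->3
lane 9: gid=2 (9/4), tid=1 (9%4)
i=7: r=2+8=10, c=1*2+1+8=11
col: 3 vs 11

buggy=3 correct=11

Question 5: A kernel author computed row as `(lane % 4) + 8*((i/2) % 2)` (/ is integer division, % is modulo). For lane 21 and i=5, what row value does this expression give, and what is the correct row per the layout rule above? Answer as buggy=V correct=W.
buggy=1 correct=5

`(lane % 4) + 8*((i/2) % 2)`[21,5]->1
lane 21->21/4=5, 21 mod 4=1
i=5  r:5+0->5  c:2·1+1+8->11
row: 1 vs 5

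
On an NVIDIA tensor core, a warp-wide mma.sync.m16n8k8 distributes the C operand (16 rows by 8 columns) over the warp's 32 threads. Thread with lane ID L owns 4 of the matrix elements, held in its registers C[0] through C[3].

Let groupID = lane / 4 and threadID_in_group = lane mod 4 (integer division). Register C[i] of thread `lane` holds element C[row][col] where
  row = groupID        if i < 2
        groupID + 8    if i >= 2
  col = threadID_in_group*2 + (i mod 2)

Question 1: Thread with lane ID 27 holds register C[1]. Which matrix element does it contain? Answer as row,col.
6,7

lane 27=>27/4=6, 27 mod 4=3
i=1  r:6+0=>6  c:2·3+1=>7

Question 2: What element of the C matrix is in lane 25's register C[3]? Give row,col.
lane 25: G=6 (25/4), T=1 (25%4)
i=3: r=6+8=14, c=1*2+1=3

14,3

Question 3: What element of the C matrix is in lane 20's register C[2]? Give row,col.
13,0

20: gid=5,tid=0
[2] (5+8,0*2+0) = (13,0)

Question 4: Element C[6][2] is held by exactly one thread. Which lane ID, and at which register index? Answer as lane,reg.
25,0

r:6=>grp=6,rB=0  c:2=>tig=1,lo=0
L=6*4+1=25  i=0*2+0=0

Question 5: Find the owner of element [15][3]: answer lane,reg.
29,3

r=15→G=7,rhi=1  c=3→T=1,p=1
L=7*4+1=29  i=1*2+1=3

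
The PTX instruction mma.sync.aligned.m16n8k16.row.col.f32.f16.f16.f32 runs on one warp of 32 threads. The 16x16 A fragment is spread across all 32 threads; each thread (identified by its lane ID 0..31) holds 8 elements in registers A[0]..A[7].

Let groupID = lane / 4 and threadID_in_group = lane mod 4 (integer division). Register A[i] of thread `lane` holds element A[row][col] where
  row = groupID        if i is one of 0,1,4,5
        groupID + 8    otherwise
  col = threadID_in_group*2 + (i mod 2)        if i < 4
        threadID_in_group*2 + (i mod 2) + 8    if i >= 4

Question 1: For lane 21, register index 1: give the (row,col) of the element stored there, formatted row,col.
5,3

21: G=5,T=1
[1] (5+0,1*2+1+0) = (5,3)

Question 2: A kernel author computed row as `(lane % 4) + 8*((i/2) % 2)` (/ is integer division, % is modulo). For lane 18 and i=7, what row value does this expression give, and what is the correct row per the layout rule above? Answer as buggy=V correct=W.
`(lane % 4) + 8*((i/2) % 2)`[18,7]->10
lane 18->18/4=4, 18 mod 4=2
i=7  r:4+8->12  c:2·2+1+8->13
row: 10 vs 12

buggy=10 correct=12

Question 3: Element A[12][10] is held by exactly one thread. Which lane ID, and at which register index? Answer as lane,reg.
r=12→G=4,rhi=1  c=10→chi=1,T=1,p=0
L=4*4+1=17  i=1*4+1*2+0=6

17,6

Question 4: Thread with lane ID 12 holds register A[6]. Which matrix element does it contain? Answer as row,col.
lane 12->12/4=3, 12 mod 4=0
i=6  r:3+8->11  c:2·0+0+8->8

11,8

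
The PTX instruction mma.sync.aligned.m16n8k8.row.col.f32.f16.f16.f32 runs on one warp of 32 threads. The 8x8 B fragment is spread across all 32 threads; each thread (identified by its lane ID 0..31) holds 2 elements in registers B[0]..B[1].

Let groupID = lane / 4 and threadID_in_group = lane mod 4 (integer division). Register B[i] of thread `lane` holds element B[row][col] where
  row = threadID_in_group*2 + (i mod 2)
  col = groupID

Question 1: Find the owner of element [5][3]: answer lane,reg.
c=3->g=3  r=5->t=2,b0=1
L=3*4+2=14  i=1=1

14,1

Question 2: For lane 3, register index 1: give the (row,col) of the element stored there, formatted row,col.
3: grp=0,tig=3
[1] (3*2+1,0) = (7,0)

7,0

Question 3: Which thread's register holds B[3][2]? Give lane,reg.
9,1

c=2→G=2  r=3→T=1,p=1
L=2*4+1=9  i=1=1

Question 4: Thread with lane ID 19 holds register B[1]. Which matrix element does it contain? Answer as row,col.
L=19->g=19>>2=4, t=19&3=3
[1]->row 3·2+1=7  col g=4

7,4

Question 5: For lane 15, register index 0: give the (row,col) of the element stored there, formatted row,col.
L=15→G=15>>2=3, T=15&3=3
[0]→row 3·2+0=6  col G=3

6,3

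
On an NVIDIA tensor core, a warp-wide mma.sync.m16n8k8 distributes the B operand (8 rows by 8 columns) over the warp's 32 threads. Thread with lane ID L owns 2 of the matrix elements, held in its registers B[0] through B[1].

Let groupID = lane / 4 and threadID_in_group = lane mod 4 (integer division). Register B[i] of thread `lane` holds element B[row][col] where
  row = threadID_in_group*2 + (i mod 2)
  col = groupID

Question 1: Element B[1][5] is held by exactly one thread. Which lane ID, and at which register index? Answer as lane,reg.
20,1

c: 5->gid=5  r: 1->tid=0,i&1=1
L=5*4+0=20  i=1=1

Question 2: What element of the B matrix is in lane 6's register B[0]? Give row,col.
4,1

6: gid=1,tid=2
[0] (2*2+0,1) = (4,1)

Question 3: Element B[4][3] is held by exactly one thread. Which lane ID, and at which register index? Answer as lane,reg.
c=3→G=3  r=4→T=2,p=0
L=3*4+2=14  i=0=0

14,0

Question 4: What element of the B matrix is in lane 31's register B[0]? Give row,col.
lane 31: gid=7 (31/4), tid=3 (31%4)
i=0: r=3*2+0=6, c=gid=7

6,7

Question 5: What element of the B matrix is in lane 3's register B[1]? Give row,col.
7,0

lane 3=>3/4=0, 3 mod 4=3
i=1  r:2·3+1=>7  c:0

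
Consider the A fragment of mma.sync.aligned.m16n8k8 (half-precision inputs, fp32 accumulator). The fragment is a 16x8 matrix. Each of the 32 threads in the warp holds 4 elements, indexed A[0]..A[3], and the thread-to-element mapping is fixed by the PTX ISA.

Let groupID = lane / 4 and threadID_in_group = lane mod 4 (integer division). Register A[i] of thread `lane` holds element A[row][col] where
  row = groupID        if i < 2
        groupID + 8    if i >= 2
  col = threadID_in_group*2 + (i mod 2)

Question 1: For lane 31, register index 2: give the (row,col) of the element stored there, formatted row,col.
15,6

L=31->g=31>>2=7, t=31&3=3
[2]->row 7+8=15  col 3·2+0=6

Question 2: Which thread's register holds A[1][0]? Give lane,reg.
r:1=>grp=1,rB=0  c:0=>tig=0,lo=0
L=1*4+0=4  i=0*2+0=0

4,0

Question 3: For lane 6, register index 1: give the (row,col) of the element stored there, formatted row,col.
lane 6: g=1 (6/4), t=2 (6%4)
i=1: r=1+0=1, c=2*2+1=5

1,5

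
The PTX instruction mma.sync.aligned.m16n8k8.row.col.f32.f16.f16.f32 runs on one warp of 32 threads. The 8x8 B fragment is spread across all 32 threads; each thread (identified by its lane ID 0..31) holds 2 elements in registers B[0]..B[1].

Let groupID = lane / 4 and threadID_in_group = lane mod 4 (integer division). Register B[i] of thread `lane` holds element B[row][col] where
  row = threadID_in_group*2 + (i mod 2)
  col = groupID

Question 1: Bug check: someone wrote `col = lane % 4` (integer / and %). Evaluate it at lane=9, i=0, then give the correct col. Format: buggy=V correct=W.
buggy=1 correct=2

`lane % 4`[9,0]→1
lane 9→9/4=2, 9 mod 4=1
i=0  r:2·1+0→2  c:2
col: 1 vs 2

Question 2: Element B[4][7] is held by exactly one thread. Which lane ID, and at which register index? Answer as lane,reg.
30,0

c:7=>grp=7  r:4=>tig=2,lo=0
L=7*4+2=30  i=0=0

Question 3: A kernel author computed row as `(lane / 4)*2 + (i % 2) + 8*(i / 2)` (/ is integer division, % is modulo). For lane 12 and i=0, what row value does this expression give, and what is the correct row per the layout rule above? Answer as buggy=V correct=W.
`(lane / 4)*2 + (i % 2) + 8*(i / 2)`[12,0]⇒6
12: gr=3,th=0
[0] (0*2+0,3) = (0,3)
row: 6 vs 0

buggy=6 correct=0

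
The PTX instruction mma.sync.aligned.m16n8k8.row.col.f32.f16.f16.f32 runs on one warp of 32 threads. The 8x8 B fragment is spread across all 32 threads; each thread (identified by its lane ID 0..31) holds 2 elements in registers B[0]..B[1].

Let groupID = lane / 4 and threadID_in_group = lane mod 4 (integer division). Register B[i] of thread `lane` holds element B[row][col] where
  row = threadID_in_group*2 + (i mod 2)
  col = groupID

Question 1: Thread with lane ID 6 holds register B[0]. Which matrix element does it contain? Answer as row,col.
lane 6: g=1 (6/4), t=2 (6%4)
i=0: r=2*2+0=4, c=g=1

4,1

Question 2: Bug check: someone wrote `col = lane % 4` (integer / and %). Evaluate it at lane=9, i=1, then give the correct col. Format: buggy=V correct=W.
`lane % 4`[9,1]⇒1
lane 9: gr=2 (9/4), th=1 (9%4)
i=1: r=1*2+1=3, c=gr=2
col: 1 vs 2

buggy=1 correct=2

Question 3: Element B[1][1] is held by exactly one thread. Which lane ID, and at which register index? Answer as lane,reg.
c=1⇒gr=1  r=1⇒th=0,odd=1
L=1*4+0=4  i=1=1

4,1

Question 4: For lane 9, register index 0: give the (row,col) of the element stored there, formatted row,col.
9: grp=2,tig=1
[0] (1*2+0,2) = (2,2)

2,2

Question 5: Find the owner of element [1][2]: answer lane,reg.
8,1

c=2⇒gr=2  r=1⇒th=0,odd=1
L=2*4+0=8  i=1=1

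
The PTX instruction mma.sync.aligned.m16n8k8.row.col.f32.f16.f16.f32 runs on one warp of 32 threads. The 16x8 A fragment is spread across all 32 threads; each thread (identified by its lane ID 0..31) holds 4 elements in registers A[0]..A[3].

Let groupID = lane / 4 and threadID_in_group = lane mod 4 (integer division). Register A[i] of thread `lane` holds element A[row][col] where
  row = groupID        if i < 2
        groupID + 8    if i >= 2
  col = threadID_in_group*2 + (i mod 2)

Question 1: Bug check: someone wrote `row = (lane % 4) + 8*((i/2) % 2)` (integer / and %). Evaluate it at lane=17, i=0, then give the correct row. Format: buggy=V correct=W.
buggy=1 correct=4

`(lane % 4) + 8*((i/2) % 2)`[17,0]→1
lane 17→17/4=4, 17 mod 4=1
i=0  r:4+0→4  c:2·1+0→2
row: 1 vs 4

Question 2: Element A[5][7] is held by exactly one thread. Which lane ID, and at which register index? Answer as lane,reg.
23,1

r=5⇒gr=5,Rb=0  c=7⇒th=3,odd=1
L=5*4+3=23  i=0*2+1=1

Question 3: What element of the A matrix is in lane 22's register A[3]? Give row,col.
13,5

lane 22->22/4=5, 22 mod 4=2
i=3  r:5+8->13  c:2·2+1->5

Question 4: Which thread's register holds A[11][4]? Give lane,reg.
r=11->g=3,rb=1  c=4->t=2,b0=0
L=3*4+2=14  i=1*2+0=2

14,2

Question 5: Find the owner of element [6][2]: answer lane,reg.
r: 6->gid=6,r8=0  c: 2->tid=1,i&1=0
L=6*4+1=25  i=0*2+0=0

25,0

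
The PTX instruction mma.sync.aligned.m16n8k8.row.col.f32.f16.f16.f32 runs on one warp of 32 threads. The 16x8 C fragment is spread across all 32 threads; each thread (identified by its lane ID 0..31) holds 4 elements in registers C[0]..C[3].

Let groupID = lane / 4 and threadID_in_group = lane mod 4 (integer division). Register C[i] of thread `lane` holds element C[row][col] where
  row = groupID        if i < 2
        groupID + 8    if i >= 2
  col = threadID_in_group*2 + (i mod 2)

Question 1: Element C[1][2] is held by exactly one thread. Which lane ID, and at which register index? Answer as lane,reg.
r: 1->gid=1,r8=0  c: 2->tid=1,i&1=0
L=1*4+1=5  i=0*2+0=0

5,0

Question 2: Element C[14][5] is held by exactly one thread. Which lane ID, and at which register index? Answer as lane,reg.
26,3

r: 14->gid=6,r8=1  c: 5->tid=2,i&1=1
L=6*4+2=26  i=1*2+1=3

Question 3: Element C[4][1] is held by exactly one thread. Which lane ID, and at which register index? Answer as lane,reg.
16,1

r=4→G=4,rhi=0  c=1→T=0,p=1
L=4*4+0=16  i=0*2+1=1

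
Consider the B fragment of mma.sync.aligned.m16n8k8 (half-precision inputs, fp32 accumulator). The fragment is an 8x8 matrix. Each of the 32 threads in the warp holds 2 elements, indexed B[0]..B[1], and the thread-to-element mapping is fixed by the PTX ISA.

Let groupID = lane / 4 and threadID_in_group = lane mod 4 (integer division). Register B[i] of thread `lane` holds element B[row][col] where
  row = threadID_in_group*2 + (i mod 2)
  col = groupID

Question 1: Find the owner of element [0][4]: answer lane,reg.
16,0

c=4⇒gr=4  r=0⇒th=0,odd=0
L=4*4+0=16  i=0=0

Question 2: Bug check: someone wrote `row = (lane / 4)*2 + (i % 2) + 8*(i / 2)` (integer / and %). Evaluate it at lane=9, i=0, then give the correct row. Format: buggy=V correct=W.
buggy=4 correct=2

`(lane / 4)*2 + (i % 2) + 8*(i / 2)`[9,0]->4
9: g=2,t=1
[0] (1*2+0,2) = (2,2)
row: 4 vs 2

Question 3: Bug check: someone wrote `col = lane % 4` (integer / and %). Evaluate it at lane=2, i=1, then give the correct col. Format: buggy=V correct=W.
`lane % 4`[2,1]=>2
2: grp=0,tig=2
[1] (2*2+1,0) = (5,0)
col: 2 vs 0

buggy=2 correct=0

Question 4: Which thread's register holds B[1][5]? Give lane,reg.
c=5->g=5  r=1->t=0,b0=1
L=5*4+0=20  i=1=1

20,1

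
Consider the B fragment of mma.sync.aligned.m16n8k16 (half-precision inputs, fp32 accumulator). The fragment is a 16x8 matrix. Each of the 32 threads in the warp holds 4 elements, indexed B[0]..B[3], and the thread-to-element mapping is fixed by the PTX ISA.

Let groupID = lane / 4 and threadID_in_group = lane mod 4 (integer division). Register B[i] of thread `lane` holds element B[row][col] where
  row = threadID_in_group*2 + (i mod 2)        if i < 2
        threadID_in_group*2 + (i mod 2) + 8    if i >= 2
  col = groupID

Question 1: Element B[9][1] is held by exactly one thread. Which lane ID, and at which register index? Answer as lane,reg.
c=1->g=1  r=9->rb=1,t=0,b0=1
L=1*4+0=4  i=1*2+1=3

4,3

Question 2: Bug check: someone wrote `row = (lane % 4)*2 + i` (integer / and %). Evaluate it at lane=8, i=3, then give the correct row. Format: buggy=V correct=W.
`(lane % 4)*2 + i`[8,3]=>3
lane 8=>8/4=2, 8 mod 4=0
i=3  r:2·0+1+8=>9  c:2
row: 3 vs 9

buggy=3 correct=9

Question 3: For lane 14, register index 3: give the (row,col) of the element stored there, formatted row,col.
13,3

lane 14=>14/4=3, 14 mod 4=2
i=3  r:2·2+1+8=>13  c:3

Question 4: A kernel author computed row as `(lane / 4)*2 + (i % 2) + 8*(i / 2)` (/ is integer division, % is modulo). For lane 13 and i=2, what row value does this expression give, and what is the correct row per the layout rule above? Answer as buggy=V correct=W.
buggy=14 correct=10

`(lane / 4)*2 + (i % 2) + 8*(i / 2)`[13,2]=>14
L=13=>grp=13>>2=3, tig=13&3=1
[2]=>row 1·2+0+8=10  col grp=3
row: 14 vs 10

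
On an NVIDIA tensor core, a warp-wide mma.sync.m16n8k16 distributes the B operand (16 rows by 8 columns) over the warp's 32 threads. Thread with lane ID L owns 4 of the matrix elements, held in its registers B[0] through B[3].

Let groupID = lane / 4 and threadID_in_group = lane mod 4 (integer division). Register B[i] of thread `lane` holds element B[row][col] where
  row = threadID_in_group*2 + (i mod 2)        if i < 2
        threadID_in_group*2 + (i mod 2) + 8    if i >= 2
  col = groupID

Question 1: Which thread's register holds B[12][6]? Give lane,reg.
26,2

c=6→G=6  r=12→rhi=1,T=2,p=0
L=6*4+2=26  i=1*2+0=2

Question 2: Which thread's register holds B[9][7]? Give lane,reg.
c:7=>grp=7  r:9=>rB=1,tig=0,lo=1
L=7*4+0=28  i=1*2+1=3

28,3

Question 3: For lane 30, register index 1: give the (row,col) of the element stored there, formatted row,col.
lane 30: gr=7 (30/4), th=2 (30%4)
i=1: r=2*2+1+0=5, c=gr=7

5,7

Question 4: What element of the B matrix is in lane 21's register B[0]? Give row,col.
21: grp=5,tig=1
[0] (1*2+0+0,5) = (2,5)

2,5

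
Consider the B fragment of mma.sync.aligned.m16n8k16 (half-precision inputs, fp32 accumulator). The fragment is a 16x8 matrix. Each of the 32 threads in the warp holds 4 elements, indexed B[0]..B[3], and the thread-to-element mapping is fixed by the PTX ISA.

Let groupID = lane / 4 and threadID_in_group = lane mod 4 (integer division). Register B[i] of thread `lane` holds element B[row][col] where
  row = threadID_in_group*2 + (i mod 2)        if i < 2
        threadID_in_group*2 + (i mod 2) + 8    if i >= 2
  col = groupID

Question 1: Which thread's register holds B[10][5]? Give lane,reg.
21,2

c: 5->gid=5  r: 10->r8=1,tid=1,i&1=0
L=5*4+1=21  i=1*2+0=2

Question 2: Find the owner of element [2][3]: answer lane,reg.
13,0

c:3=>grp=3  r:2=>rB=0,tig=1,lo=0
L=3*4+1=13  i=0*2+0=0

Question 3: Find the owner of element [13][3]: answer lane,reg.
14,3

c:3=>grp=3  r:13=>rB=1,tig=2,lo=1
L=3*4+2=14  i=1*2+1=3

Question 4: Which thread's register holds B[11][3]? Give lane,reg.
c:3=>grp=3  r:11=>rB=1,tig=1,lo=1
L=3*4+1=13  i=1*2+1=3

13,3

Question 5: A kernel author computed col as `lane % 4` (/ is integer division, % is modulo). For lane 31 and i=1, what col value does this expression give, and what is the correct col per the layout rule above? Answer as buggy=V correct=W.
`lane % 4`[31,1]->3
31: g=7,t=3
[1] (3*2+1+0,7) = (7,7)
col: 3 vs 7

buggy=3 correct=7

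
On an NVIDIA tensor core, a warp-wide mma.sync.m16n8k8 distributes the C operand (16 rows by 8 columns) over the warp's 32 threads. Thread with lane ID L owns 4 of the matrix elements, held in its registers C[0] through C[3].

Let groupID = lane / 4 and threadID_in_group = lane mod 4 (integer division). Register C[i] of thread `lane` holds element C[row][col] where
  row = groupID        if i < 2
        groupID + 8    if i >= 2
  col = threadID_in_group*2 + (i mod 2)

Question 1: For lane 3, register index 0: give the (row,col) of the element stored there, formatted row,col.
0,6

3: grp=0,tig=3
[0] (0+0,3*2+0) = (0,6)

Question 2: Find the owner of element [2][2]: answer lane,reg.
9,0

r:2=>grp=2,rB=0  c:2=>tig=1,lo=0
L=2*4+1=9  i=0*2+0=0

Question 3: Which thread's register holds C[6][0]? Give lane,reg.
24,0

r: 6->gid=6,r8=0  c: 0->tid=0,i&1=0
L=6*4+0=24  i=0*2+0=0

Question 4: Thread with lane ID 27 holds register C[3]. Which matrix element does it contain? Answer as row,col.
lane 27: grp=6 (27/4), tig=3 (27%4)
i=3: r=6+8=14, c=3*2+1=7

14,7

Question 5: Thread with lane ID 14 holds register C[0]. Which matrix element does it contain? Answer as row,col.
3,4

L=14->gid=14>>2=3, tid=14&3=2
[0]->row 3+0=3  col 2·2+0=4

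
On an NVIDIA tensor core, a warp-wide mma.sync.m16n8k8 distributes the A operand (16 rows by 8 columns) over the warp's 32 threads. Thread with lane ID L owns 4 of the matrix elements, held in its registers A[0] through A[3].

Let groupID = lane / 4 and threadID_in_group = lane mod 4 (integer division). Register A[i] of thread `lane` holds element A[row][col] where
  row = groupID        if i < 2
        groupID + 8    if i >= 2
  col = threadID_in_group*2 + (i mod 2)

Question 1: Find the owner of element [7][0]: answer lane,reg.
r: 7->gid=7,r8=0  c: 0->tid=0,i&1=0
L=7*4+0=28  i=0*2+0=0

28,0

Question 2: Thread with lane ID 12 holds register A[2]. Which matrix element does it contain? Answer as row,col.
11,0

L=12->gid=12>>2=3, tid=12&3=0
[2]->row 3+8=11  col 0·2+0=0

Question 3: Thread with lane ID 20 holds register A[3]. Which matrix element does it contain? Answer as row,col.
lane 20⇒20/4=5, 20 mod 4=0
i=3  r:5+8⇒13  c:2·0+1⇒1

13,1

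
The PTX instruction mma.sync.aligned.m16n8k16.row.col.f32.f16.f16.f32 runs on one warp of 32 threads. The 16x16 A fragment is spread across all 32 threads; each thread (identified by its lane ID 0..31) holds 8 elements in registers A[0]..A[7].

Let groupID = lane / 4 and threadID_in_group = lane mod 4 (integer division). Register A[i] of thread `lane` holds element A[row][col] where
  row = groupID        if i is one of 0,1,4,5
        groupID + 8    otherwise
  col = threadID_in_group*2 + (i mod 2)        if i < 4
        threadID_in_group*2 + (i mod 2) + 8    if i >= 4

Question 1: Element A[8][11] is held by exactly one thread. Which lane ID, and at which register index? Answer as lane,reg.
1,7

r=8⇒gr=0,Rb=1  c=11⇒Cb=1,th=1,odd=1
L=0*4+1=1  i=1*4+1*2+1=7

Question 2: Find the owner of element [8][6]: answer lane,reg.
r:8=>grp=0,rB=1  c:6=>cB=0,tig=3,lo=0
L=0*4+3=3  i=0*4+1*2+0=2

3,2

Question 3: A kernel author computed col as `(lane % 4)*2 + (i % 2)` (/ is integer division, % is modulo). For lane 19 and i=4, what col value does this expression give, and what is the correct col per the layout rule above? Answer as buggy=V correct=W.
`(lane % 4)*2 + (i % 2)`[19,4]→6
lane 19: G=4 (19/4), T=3 (19%4)
i=4: r=4+0=4, c=3*2+0+8=14
col: 6 vs 14

buggy=6 correct=14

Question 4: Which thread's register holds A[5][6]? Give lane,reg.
23,0

r=5→G=5,rhi=0  c=6→chi=0,T=3,p=0
L=5*4+3=23  i=0*4+0*2+0=0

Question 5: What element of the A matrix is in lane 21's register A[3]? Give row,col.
L=21->gid=21>>2=5, tid=21&3=1
[3]->row 5+8=13  col 1·2+1+0=3

13,3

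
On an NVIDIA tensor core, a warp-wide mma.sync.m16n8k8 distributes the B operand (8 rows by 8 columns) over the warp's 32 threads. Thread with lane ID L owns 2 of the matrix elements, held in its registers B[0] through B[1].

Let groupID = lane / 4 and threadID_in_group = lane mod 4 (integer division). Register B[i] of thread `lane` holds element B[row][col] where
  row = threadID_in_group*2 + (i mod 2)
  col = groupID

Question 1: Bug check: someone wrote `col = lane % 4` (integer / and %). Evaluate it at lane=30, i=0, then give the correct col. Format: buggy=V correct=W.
buggy=2 correct=7

`lane % 4`[30,0]=>2
lane 30: grp=7 (30/4), tig=2 (30%4)
i=0: r=2*2+0=4, c=grp=7
col: 2 vs 7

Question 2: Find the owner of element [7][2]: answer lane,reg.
11,1

c=2->g=2  r=7->t=3,b0=1
L=2*4+3=11  i=1=1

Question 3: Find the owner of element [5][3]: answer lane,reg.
c=3->g=3  r=5->t=2,b0=1
L=3*4+2=14  i=1=1

14,1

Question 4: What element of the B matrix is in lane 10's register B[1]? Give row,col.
5,2

lane 10: gid=2 (10/4), tid=2 (10%4)
i=1: r=2*2+1=5, c=gid=2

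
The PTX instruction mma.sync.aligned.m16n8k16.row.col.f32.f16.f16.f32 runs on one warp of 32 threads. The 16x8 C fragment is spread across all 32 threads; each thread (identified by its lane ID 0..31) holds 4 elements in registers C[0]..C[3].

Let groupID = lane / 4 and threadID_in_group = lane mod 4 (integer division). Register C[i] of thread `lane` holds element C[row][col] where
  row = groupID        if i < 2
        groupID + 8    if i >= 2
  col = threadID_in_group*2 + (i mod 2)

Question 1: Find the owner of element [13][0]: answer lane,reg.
r=13→G=5,rhi=1  c=0→T=0,p=0
L=5*4+0=20  i=1*2+0=2

20,2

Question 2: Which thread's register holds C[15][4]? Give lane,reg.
30,2

r=15⇒gr=7,Rb=1  c=4⇒th=2,odd=0
L=7*4+2=30  i=1*2+0=2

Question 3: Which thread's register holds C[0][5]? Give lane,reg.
2,1

r=0⇒gr=0,Rb=0  c=5⇒th=2,odd=1
L=0*4+2=2  i=0*2+1=1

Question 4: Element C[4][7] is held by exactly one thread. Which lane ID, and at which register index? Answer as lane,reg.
19,1

r=4->g=4,rb=0  c=7->t=3,b0=1
L=4*4+3=19  i=0*2+1=1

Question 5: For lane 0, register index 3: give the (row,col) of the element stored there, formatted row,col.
lane 0: g=0 (0/4), t=0 (0%4)
i=3: r=0+8=8, c=0*2+1=1

8,1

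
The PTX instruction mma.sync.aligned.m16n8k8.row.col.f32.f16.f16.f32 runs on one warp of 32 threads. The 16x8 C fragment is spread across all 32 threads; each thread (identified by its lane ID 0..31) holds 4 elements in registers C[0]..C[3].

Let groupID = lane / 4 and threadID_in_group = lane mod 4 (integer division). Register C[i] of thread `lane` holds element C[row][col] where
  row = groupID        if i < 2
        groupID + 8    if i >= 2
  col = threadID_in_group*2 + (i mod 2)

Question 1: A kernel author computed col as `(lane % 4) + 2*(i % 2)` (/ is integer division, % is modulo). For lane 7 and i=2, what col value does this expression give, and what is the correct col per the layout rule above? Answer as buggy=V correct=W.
buggy=3 correct=6

`(lane % 4) + 2*(i % 2)`[7,2]⇒3
7: gr=1,th=3
[2] (1+8,3*2+0) = (9,6)
col: 3 vs 6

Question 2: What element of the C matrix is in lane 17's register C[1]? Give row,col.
4,3

lane 17: G=4 (17/4), T=1 (17%4)
i=1: r=4+0=4, c=1*2+1=3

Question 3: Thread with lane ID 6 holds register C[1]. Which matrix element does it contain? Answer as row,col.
1,5

lane 6=>6/4=1, 6 mod 4=2
i=1  r:1+0=>1  c:2·2+1=>5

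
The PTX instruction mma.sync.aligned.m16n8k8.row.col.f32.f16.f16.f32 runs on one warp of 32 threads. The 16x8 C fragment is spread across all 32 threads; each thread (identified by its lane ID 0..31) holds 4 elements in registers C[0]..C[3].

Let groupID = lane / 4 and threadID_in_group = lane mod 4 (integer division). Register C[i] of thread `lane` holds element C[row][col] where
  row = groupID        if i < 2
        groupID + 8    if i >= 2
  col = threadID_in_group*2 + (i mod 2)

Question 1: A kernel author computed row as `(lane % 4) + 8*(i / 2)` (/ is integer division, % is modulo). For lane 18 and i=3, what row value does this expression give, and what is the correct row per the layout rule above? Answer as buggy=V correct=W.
buggy=10 correct=12

`(lane % 4) + 8*(i / 2)`[18,3]->10
18: gid=4,tid=2
[3] (4+8,2*2+1) = (12,5)
row: 10 vs 12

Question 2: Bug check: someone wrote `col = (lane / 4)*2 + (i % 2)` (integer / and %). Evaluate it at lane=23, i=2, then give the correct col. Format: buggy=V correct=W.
`(lane / 4)*2 + (i % 2)`[23,2]⇒10
23: gr=5,th=3
[2] (5+8,3*2+0) = (13,6)
col: 10 vs 6

buggy=10 correct=6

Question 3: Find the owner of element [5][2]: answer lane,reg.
21,0

r:5=>grp=5,rB=0  c:2=>tig=1,lo=0
L=5*4+1=21  i=0*2+0=0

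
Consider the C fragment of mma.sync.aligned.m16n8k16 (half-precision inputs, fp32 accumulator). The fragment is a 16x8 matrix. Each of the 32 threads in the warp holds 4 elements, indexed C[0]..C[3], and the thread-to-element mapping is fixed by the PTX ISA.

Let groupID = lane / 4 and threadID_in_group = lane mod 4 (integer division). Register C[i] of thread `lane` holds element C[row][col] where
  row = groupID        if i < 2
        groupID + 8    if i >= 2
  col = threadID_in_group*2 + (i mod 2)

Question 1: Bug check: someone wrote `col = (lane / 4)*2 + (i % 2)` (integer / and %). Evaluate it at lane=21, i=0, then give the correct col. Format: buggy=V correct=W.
buggy=10 correct=2

`(lane / 4)*2 + (i % 2)`[21,0]=>10
lane 21: grp=5 (21/4), tig=1 (21%4)
i=0: r=5+0=5, c=1*2+0=2
col: 10 vs 2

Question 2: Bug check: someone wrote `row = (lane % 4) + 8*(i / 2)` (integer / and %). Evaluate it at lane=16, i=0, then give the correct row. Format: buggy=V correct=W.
`(lane % 4) + 8*(i / 2)`[16,0]⇒0
16: gr=4,th=0
[0] (4+0,0*2+0) = (4,0)
row: 0 vs 4

buggy=0 correct=4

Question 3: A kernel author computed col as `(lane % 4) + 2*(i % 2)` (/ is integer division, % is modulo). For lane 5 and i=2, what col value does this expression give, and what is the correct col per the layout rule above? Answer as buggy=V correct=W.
buggy=1 correct=2

`(lane % 4) + 2*(i % 2)`[5,2]->1
5: gid=1,tid=1
[2] (1+8,1*2+0) = (9,2)
col: 1 vs 2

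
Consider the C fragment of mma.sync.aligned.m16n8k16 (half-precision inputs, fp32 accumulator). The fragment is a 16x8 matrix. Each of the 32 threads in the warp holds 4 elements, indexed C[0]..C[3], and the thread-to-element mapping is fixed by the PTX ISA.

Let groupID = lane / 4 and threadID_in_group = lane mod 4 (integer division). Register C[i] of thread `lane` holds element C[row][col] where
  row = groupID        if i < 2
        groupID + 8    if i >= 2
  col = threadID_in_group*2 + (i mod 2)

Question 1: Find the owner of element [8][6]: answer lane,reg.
3,2

r=8->g=0,rb=1  c=6->t=3,b0=0
L=0*4+3=3  i=1*2+0=2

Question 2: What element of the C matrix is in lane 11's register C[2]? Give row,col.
lane 11=>11/4=2, 11 mod 4=3
i=2  r:2+8=>10  c:2·3+0=>6

10,6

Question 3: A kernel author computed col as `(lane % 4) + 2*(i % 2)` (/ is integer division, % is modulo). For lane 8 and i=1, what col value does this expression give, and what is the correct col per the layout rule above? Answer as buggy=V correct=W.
buggy=2 correct=1

`(lane % 4) + 2*(i % 2)`[8,1]=>2
L=8=>grp=8>>2=2, tig=8&3=0
[1]=>row 2+0=2  col 0·2+1=1
col: 2 vs 1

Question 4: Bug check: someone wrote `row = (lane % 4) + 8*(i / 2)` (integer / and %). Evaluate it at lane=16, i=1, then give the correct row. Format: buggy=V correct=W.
buggy=0 correct=4

`(lane % 4) + 8*(i / 2)`[16,1]->0
lane 16->16/4=4, 16 mod 4=0
i=1  r:4+0->4  c:2·0+1->1
row: 0 vs 4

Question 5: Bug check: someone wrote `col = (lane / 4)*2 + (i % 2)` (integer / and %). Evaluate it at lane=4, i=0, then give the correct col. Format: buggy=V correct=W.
buggy=2 correct=0

`(lane / 4)*2 + (i % 2)`[4,0]=>2
4: grp=1,tig=0
[0] (1+0,0*2+0) = (1,0)
col: 2 vs 0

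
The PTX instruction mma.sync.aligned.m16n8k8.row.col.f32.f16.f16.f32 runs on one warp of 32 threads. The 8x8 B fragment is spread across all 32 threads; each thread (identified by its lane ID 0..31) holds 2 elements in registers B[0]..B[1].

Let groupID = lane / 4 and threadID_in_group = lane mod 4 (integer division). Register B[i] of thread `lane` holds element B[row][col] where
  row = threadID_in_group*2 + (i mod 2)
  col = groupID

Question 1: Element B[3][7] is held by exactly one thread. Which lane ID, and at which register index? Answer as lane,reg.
29,1

c=7->g=7  r=3->t=1,b0=1
L=7*4+1=29  i=1=1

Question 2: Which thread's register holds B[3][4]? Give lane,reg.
17,1

c: 4->gid=4  r: 3->tid=1,i&1=1
L=4*4+1=17  i=1=1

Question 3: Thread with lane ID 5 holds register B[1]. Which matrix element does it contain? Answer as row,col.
5: grp=1,tig=1
[1] (1*2+1,1) = (3,1)

3,1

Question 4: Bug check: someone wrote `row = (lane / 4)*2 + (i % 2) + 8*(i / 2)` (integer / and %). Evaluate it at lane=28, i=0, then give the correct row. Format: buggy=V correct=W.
buggy=14 correct=0

`(lane / 4)*2 + (i % 2) + 8*(i / 2)`[28,0]->14
28: g=7,t=0
[0] (0*2+0,7) = (0,7)
row: 14 vs 0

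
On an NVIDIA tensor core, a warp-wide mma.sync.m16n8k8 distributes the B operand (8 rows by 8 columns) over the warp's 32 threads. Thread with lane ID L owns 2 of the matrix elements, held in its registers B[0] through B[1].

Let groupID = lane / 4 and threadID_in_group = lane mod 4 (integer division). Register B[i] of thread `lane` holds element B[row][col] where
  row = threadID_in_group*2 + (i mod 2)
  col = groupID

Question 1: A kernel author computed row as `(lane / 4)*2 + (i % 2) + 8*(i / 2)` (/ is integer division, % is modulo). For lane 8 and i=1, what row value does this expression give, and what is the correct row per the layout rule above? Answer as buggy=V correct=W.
buggy=5 correct=1

`(lane / 4)*2 + (i % 2) + 8*(i / 2)`[8,1]⇒5
8: gr=2,th=0
[1] (0*2+1,2) = (1,2)
row: 5 vs 1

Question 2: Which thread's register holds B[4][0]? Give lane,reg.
c=0→G=0  r=4→T=2,p=0
L=0*4+2=2  i=0=0

2,0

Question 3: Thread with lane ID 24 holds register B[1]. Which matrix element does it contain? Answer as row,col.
lane 24->24/4=6, 24 mod 4=0
i=1  r:2·0+1->1  c:6

1,6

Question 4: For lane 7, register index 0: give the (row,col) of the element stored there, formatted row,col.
L=7->g=7>>2=1, t=7&3=3
[0]->row 3·2+0=6  col g=1

6,1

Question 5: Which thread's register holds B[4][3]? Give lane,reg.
14,0

c=3->g=3  r=4->t=2,b0=0
L=3*4+2=14  i=0=0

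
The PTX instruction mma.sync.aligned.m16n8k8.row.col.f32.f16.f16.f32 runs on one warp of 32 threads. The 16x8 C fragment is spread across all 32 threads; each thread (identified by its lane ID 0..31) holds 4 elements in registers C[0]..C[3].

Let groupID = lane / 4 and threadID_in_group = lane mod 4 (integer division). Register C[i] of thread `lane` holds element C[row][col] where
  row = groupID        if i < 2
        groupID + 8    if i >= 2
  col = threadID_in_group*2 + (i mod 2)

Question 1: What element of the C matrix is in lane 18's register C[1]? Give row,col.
lane 18→18/4=4, 18 mod 4=2
i=1  r:4+0→4  c:2·2+1→5

4,5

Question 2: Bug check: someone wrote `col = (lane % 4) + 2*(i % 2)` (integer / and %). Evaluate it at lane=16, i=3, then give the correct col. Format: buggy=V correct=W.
`(lane % 4) + 2*(i % 2)`[16,3]→2
lane 16: G=4 (16/4), T=0 (16%4)
i=3: r=4+8=12, c=0*2+1=1
col: 2 vs 1

buggy=2 correct=1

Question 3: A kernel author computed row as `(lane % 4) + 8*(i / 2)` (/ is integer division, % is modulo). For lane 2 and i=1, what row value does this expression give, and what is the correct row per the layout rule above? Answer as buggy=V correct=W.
buggy=2 correct=0

`(lane % 4) + 8*(i / 2)`[2,1]=>2
L=2=>grp=2>>2=0, tig=2&3=2
[1]=>row 0+0=0  col 2·2+1=5
row: 2 vs 0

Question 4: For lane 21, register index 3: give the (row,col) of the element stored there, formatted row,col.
lane 21->21/4=5, 21 mod 4=1
i=3  r:5+8->13  c:2·1+1->3

13,3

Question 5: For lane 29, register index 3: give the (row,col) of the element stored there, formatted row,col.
lane 29: gid=7 (29/4), tid=1 (29%4)
i=3: r=7+8=15, c=1*2+1=3

15,3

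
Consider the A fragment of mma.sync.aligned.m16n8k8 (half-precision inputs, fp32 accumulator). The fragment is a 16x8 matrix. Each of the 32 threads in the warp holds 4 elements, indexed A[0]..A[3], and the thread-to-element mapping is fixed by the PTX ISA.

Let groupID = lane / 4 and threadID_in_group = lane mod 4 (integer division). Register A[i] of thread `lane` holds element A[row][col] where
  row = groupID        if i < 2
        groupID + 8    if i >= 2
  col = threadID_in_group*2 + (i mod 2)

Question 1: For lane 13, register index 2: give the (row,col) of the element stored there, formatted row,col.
lane 13: gr=3 (13/4), th=1 (13%4)
i=2: r=3+8=11, c=1*2+0=2

11,2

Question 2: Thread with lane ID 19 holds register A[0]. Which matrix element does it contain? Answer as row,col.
4,6

lane 19: gr=4 (19/4), th=3 (19%4)
i=0: r=4+0=4, c=3*2+0=6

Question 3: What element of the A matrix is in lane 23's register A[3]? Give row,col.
L=23->g=23>>2=5, t=23&3=3
[3]->row 5+8=13  col 3·2+1=7

13,7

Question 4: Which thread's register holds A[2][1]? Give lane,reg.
r: 2->gid=2,r8=0  c: 1->tid=0,i&1=1
L=2*4+0=8  i=0*2+1=1

8,1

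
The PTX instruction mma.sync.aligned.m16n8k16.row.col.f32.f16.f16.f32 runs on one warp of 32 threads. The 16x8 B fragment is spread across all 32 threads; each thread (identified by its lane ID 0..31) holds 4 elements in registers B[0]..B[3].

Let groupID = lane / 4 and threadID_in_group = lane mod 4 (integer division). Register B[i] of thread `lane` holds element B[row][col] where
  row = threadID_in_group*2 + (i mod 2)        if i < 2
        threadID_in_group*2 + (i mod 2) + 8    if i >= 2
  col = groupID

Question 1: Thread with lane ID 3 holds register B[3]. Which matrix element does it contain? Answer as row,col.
3: grp=0,tig=3
[3] (3*2+1+8,0) = (15,0)

15,0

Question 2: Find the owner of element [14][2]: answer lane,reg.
c=2→G=2  r=14→rhi=1,T=3,p=0
L=2*4+3=11  i=1*2+0=2

11,2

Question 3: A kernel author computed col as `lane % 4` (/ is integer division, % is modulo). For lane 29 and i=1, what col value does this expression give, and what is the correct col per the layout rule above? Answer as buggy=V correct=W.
buggy=1 correct=7

`lane % 4`[29,1]→1
lane 29→29/4=7, 29 mod 4=1
i=1  r:2·1+1+0→3  c:7
col: 1 vs 7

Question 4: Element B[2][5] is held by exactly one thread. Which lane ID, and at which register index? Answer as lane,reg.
21,0

c=5⇒gr=5  r=2⇒Rb=0,th=1,odd=0
L=5*4+1=21  i=0*2+0=0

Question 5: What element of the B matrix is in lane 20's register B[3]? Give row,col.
lane 20: g=5 (20/4), t=0 (20%4)
i=3: r=0*2+1+8=9, c=g=5

9,5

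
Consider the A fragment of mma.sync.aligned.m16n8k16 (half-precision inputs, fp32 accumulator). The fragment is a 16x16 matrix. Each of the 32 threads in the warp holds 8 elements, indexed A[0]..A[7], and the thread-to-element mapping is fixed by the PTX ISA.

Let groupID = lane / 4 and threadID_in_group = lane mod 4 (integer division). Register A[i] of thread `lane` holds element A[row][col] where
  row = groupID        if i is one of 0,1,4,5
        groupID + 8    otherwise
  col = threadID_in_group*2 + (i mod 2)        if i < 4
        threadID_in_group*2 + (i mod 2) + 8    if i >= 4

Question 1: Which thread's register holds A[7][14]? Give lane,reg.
r:7=>grp=7,rB=0  c:14=>cB=1,tig=3,lo=0
L=7*4+3=31  i=1*4+0*2+0=4

31,4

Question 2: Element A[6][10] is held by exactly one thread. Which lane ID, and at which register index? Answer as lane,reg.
25,4

r=6→G=6,rhi=0  c=10→chi=1,T=1,p=0
L=6*4+1=25  i=1*4+0*2+0=4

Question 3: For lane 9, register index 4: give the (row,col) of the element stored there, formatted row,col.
9: G=2,T=1
[4] (2+0,1*2+0+8) = (2,10)

2,10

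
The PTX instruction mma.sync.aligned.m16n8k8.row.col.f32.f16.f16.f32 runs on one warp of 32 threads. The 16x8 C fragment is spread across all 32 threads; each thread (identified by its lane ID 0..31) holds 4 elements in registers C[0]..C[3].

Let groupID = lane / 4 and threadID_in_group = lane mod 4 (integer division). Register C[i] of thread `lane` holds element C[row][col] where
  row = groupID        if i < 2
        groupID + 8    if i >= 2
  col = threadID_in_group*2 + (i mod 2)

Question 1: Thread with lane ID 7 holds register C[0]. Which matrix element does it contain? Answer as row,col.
1,6

7: gid=1,tid=3
[0] (1+0,3*2+0) = (1,6)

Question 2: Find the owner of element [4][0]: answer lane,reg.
16,0

r=4⇒gr=4,Rb=0  c=0⇒th=0,odd=0
L=4*4+0=16  i=0*2+0=0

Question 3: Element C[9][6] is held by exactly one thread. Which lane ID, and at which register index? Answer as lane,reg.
r=9⇒gr=1,Rb=1  c=6⇒th=3,odd=0
L=1*4+3=7  i=1*2+0=2

7,2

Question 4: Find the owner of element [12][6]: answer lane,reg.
r: 12->gid=4,r8=1  c: 6->tid=3,i&1=0
L=4*4+3=19  i=1*2+0=2

19,2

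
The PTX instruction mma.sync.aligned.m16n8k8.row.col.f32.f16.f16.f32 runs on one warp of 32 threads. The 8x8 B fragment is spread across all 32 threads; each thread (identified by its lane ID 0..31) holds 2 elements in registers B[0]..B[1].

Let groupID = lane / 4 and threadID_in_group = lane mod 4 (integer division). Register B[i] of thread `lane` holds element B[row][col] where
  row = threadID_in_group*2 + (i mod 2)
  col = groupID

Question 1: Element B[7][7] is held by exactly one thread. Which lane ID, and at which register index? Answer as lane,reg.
c=7->g=7  r=7->t=3,b0=1
L=7*4+3=31  i=1=1

31,1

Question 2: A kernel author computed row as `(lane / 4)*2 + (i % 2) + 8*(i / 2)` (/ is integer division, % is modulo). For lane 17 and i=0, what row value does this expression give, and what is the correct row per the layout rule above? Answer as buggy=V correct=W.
`(lane / 4)*2 + (i % 2) + 8*(i / 2)`[17,0]=>8
L=17=>grp=17>>2=4, tig=17&3=1
[0]=>row 1·2+0=2  col grp=4
row: 8 vs 2

buggy=8 correct=2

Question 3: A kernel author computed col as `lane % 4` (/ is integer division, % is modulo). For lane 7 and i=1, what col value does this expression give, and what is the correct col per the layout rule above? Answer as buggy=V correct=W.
`lane % 4`[7,1]→3
lane 7→7/4=1, 7 mod 4=3
i=1  r:2·3+1→7  c:1
col: 3 vs 1

buggy=3 correct=1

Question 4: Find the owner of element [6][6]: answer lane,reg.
c: 6->gid=6  r: 6->tid=3,i&1=0
L=6*4+3=27  i=0=0

27,0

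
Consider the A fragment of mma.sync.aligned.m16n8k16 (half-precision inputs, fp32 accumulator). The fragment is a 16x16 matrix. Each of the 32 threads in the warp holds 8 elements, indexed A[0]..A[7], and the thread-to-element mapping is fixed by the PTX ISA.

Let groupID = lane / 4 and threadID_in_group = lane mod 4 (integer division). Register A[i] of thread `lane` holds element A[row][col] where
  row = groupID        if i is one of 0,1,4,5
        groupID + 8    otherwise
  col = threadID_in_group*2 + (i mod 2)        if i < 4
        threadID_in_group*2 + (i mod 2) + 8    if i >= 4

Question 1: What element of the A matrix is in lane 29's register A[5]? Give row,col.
7,11

lane 29: gr=7 (29/4), th=1 (29%4)
i=5: r=7+0=7, c=1*2+1+8=11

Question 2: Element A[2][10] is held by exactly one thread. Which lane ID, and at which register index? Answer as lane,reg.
9,4

r=2→G=2,rhi=0  c=10→chi=1,T=1,p=0
L=2*4+1=9  i=1*4+0*2+0=4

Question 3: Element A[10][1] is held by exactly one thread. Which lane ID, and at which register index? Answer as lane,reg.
r=10→G=2,rhi=1  c=1→chi=0,T=0,p=1
L=2*4+0=8  i=0*4+1*2+1=3

8,3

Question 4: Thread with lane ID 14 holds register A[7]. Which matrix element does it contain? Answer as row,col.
11,13

lane 14⇒14/4=3, 14 mod 4=2
i=7  r:3+8⇒11  c:2·2+1+8⇒13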